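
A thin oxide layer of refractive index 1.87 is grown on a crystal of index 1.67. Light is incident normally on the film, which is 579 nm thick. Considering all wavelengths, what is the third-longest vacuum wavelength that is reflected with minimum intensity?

At the upper boundary (n = 1.0 to n = 1.87) the reflected ray undergoes a half-wave phase shift.
Bottom surface (1.87 → 1.67): reflection off a lower-index medium gives no phase shift.
The two reflections differ by half a wavelength.
For minimum reflection here: 2 n t = m λ.
λ = 2 n t / m. The third-longest wavelength is m = 3: λ = 2 × 1.87 × 579 / 3.00 = 722 nm.

722 nm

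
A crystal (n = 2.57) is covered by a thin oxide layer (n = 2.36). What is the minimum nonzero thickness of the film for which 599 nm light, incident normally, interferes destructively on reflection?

63.5 nm

Top surface (1.0 → 2.36): reflection off a higher-index medium gives a half-wave phase shift.
Ray reflecting at the bottom interface goes from n = 2.36 toward n = 2.57: a half-wave phase shift.
The two reflections carry the same phase change, so no net offset.
So the condition for destructive reflection is 2 n t = (m + ½) λ.
Minimum at m = 0: t = λ / (4 n) = 599 / (4 × 2.36) = 63.5 nm.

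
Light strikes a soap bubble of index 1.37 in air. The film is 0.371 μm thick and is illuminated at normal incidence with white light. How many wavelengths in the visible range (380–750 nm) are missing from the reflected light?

At the upper boundary (n = 1.0 to n = 1.37) the reflected ray undergoes a half-wave phase shift.
Ray reflecting at the bottom interface goes from n = 1.37 toward n = 1.0: no phase shift.
The two reflections differ by half a wavelength.
So the condition for destructive reflection is 2 n t = m λ.
λ = 2 n t / m = 1017 / m nm.
m=1: 1017 nm (IR); m=2: 508 nm (visible); m=3: 339 nm (UV).

1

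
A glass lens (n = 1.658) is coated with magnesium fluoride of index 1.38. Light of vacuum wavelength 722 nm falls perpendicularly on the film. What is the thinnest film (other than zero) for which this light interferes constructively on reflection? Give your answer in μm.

Top surface (1.0 → 1.38): reflection off a higher-index medium gives a half-wave phase shift.
Bottom surface (1.38 → 1.658): reflection off a higher-index medium gives a half-wave phase shift.
Net: no relative phase inversion (both shifts match).
With no net inversion, constructive interference in reflection requires 2 n t = m λ.
Minimum nonzero at m = 1: t = λ / (2 n) = 722 / (2 × 1.38) = 262 nm.

0.262 μm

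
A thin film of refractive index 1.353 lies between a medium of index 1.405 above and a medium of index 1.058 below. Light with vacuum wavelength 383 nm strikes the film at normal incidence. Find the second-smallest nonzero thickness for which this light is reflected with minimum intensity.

212 nm

Top surface (1.405 → 1.353): reflection off a lower-index medium gives no phase shift.
Bottom surface (1.353 → 1.058): reflection off a lower-index medium gives no phase shift.
Net: no relative phase inversion (both shifts match).
With no net inversion, destructive interference in reflection requires 2 n t = (m + ½) λ.
The second-smallest nonzero thickness corresponds to m = 1: t = (m + ½) λ / (2 n) = 1.50 × 383 / (2 × 1.353) = 212 nm.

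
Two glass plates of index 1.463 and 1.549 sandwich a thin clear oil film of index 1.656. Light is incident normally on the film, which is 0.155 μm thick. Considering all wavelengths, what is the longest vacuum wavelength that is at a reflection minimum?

Ray reflecting at the top interface goes from n = 1.463 toward n = 1.656: a half-wave phase shift.
Bottom surface (1.656 → 1.549): reflection off a lower-index medium gives no phase shift.
Net: one phase inversion between the two reflected rays.
For minimum reflection here: 2 n t = m λ.
λ = 2 n t / m. The longest wavelength is m = 1: λ = 2 × 1.656 × 155 / 1.00 = 513 nm.

513 nm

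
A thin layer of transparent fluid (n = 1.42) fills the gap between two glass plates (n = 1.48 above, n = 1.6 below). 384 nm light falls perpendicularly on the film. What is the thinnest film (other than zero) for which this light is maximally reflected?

67.6 nm

Ray reflecting at the top interface goes from n = 1.48 toward n = 1.42: no phase shift.
At the lower boundary (n = 1.42 to n = 1.6) the reflected ray undergoes a half-wave phase shift.
Exactly one π shift → a net half-wave offset.
With one net inversion, constructive interference in reflection requires 2 n t = (m + ½) λ.
Minimum at m = 0: t = λ / (4 n) = 384 / (4 × 1.42) = 67.6 nm.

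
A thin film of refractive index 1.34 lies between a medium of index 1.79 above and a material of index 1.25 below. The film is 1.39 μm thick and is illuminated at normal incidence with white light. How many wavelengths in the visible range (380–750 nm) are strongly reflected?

Top surface (1.79 → 1.34): reflection off a lower-index medium gives no phase shift.
At the lower boundary (n = 1.34 to n = 1.25) the reflected ray undergoes no phase shift.
The two reflections carry the same phase change, so no net offset.
So the condition for constructive reflection is 2 n t = m λ.
λ = 2 n t / m = 3725 / m nm.
m=4: 931 nm (IR); m=5: 745 nm (visible); m=6: 621 nm (visible); m=7: 532 nm (visible); m=8: 466 nm (visible); m=9: 414 nm (visible); m=10: 373 nm (UV).

5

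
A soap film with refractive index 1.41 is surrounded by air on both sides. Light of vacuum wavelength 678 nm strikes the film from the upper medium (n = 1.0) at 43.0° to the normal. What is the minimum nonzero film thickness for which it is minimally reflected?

Top surface (1.0 → 1.41): reflection off a higher-index medium gives a half-wave phase shift.
Ray reflecting at the bottom interface goes from n = 1.41 toward n = 1.0: no phase shift.
The two reflections differ by half a wavelength.
With one net inversion, destructive interference in reflection requires 2 n t cos θ_r = m λ.
Snell's law: 1.0 sin 43.0° = 1.41 sin θ_r → sin θ_r = 0.484, cos θ_r = 0.875.
Minimum nonzero at m = 1: t = λ / (2 n cos θ_r) = 678 / (2 × 1.41 × 0.875) = 275 nm.

275 nm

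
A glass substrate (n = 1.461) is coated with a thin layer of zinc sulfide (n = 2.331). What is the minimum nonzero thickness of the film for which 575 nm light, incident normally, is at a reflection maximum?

Top surface (1.0 → 2.331): reflection off a higher-index medium gives a half-wave phase shift.
Ray reflecting at the bottom interface goes from n = 2.331 toward n = 1.461: no phase shift.
Exactly one π shift → a net half-wave offset.
With one net inversion, constructive interference in reflection requires 2 n t = (m + ½) λ.
Minimum at m = 0: t = λ / (4 n) = 575 / (4 × 2.331) = 61.7 nm.

61.7 nm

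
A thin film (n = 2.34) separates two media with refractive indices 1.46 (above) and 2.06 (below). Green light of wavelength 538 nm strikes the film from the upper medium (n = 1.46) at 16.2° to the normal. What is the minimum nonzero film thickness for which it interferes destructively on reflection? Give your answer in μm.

0.117 μm

Ray reflecting at the top interface goes from n = 1.46 toward n = 2.34: a half-wave phase shift.
Bottom surface (2.34 → 2.06): reflection off a lower-index medium gives no phase shift.
Exactly one π shift → a net half-wave offset.
With one net inversion, destructive interference in reflection requires 2 n t cos θ_r = m λ.
Snell's law: 1.46 sin 16.2° = 2.34 sin θ_r → sin θ_r = 0.174, cos θ_r = 0.985.
Minimum nonzero at m = 1: t = λ / (2 n cos θ_r) = 538 / (2 × 2.34 × 0.985) = 117 nm.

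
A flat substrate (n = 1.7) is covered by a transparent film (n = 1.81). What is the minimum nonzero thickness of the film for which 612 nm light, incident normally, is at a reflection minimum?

169 nm

Top surface (1.0 → 1.81): reflection off a higher-index medium gives a half-wave phase shift.
At the lower boundary (n = 1.81 to n = 1.7) the reflected ray undergoes no phase shift.
Net: one phase inversion between the two reflected rays.
With one net inversion, destructive interference in reflection requires 2 n t = m λ.
Minimum nonzero at m = 1: t = λ / (2 n) = 612 / (2 × 1.81) = 169 nm.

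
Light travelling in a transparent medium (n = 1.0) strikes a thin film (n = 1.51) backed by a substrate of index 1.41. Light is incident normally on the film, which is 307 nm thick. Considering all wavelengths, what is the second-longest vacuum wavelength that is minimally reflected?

464 nm

Ray reflecting at the top interface goes from n = 1.0 toward n = 1.51: a half-wave phase shift.
At the lower boundary (n = 1.51 to n = 1.41) the reflected ray undergoes no phase shift.
The two reflections differ by half a wavelength.
So the condition for destructive reflection is 2 n t = m λ.
λ = 2 n t / m. The second-longest wavelength is m = 2: λ = 2 × 1.51 × 307 / 2.00 = 464 nm.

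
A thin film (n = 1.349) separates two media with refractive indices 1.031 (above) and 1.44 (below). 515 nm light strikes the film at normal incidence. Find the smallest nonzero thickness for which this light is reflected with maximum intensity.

191 nm

Top surface (1.031 → 1.349): reflection off a higher-index medium gives a half-wave phase shift.
Ray reflecting at the bottom interface goes from n = 1.349 toward n = 1.44: a half-wave phase shift.
Zero or two π shifts → no net half-wave offset.
With no net inversion, constructive interference in reflection requires 2 n t = m λ.
The smallest nonzero thickness corresponds to m = 1: t = m λ / (2 n) = 1.00 × 515 / (2 × 1.349) = 191 nm.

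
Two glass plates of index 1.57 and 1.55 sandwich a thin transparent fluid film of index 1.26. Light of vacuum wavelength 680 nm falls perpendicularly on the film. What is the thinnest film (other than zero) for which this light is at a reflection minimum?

270 nm

Top surface (1.57 → 1.26): reflection off a lower-index medium gives no phase shift.
Bottom surface (1.26 → 1.55): reflection off a higher-index medium gives a half-wave phase shift.
The two reflections differ by half a wavelength.
With one net inversion, destructive interference in reflection requires 2 n t = m λ.
Minimum nonzero at m = 1: t = λ / (2 n) = 680 / (2 × 1.26) = 270 nm.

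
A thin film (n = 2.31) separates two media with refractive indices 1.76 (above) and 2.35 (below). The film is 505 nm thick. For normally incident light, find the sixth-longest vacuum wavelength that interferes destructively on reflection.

At the upper boundary (n = 1.76 to n = 2.31) the reflected ray undergoes a half-wave phase shift.
At the lower boundary (n = 2.31 to n = 2.35) the reflected ray undergoes a half-wave phase shift.
The two reflections carry the same phase change, so no net offset.
With no net inversion, destructive interference in reflection requires 2 n t = (m + ½) λ.
λ = 2 n t / (m + ½). The sixth-longest wavelength is m = 5: λ = 2 × 2.31 × 505 / 5.50 = 424 nm.

424 nm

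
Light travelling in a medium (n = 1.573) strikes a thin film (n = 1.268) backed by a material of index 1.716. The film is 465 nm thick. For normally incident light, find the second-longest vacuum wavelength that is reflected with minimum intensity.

At the upper boundary (n = 1.573 to n = 1.268) the reflected ray undergoes no phase shift.
Bottom surface (1.268 → 1.716): reflection off a higher-index medium gives a half-wave phase shift.
Exactly one π shift → a net half-wave offset.
With one net inversion, destructive interference in reflection requires 2 n t = m λ.
λ = 2 n t / m. The second-longest wavelength is m = 2: λ = 2 × 1.268 × 465 / 2.00 = 590 nm.

590 nm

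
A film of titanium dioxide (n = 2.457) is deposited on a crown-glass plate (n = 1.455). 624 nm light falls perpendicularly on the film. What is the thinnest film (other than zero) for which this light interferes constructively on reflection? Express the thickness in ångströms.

Ray reflecting at the top interface goes from n = 1.0 toward n = 2.457: a half-wave phase shift.
At the lower boundary (n = 2.457 to n = 1.455) the reflected ray undergoes no phase shift.
Exactly one π shift → a net half-wave offset.
For strong reflection here: 2 n t = (m + ½) λ.
Minimum at m = 0: t = λ / (4 n) = 624 / (4 × 2.457) = 63.5 nm.

635 Å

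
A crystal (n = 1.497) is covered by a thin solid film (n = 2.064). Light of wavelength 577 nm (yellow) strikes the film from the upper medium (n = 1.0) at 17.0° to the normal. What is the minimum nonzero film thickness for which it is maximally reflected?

70.6 nm

At the upper boundary (n = 1.0 to n = 2.064) the reflected ray undergoes a half-wave phase shift.
Bottom surface (2.064 → 1.497): reflection off a lower-index medium gives no phase shift.
Net: one phase inversion between the two reflected rays.
So the condition for constructive reflection is 2 n t cos θ_r = (m + ½) λ.
Snell's law: 1.0 sin 17.0° = 2.064 sin θ_r → sin θ_r = 0.142, cos θ_r = 0.990.
Minimum at m = 0: t = λ / (4 n cos θ_r) = 577 / (4 × 2.064 × 0.990) = 70.6 nm.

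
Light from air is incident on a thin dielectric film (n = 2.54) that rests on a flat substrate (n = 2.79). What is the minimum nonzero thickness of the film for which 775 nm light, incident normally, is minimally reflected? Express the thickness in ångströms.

763 Å

At the upper boundary (n = 1.0 to n = 2.54) the reflected ray undergoes a half-wave phase shift.
At the lower boundary (n = 2.54 to n = 2.79) the reflected ray undergoes a half-wave phase shift.
Net: no relative phase inversion (both shifts match).
With no net inversion, destructive interference in reflection requires 2 n t = (m + ½) λ.
Minimum at m = 0: t = λ / (4 n) = 775 / (4 × 2.54) = 76.3 nm.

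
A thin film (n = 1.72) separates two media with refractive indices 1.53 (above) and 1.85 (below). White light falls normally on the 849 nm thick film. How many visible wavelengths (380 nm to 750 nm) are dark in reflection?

Ray reflecting at the top interface goes from n = 1.53 toward n = 1.72: a half-wave phase shift.
Bottom surface (1.72 → 1.85): reflection off a higher-index medium gives a half-wave phase shift.
Net: no relative phase inversion (both shifts match).
With no net inversion, destructive interference in reflection requires 2 n t = (m + ½) λ.
λ = 2 n t / (m + ½) = 2921 / (m + ½) nm.
m=3: 834 nm (IR); m=4: 649 nm (visible); m=5: 531 nm (visible); m=6: 449 nm (visible); m=7: 389 nm (visible); m=8: 344 nm (UV).

4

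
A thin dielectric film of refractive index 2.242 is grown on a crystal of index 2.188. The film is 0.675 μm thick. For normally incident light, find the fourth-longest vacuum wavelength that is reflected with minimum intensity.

757 nm

Ray reflecting at the top interface goes from n = 1.0 toward n = 2.242: a half-wave phase shift.
Ray reflecting at the bottom interface goes from n = 2.242 toward n = 2.188: no phase shift.
The two reflections differ by half a wavelength.
So the condition for destructive reflection is 2 n t = m λ.
λ = 2 n t / m. The fourth-longest wavelength is m = 4: λ = 2 × 2.242 × 675 / 4.00 = 757 nm.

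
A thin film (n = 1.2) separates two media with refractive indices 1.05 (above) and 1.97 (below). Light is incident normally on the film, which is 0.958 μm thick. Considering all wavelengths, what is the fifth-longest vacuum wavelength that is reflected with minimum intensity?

511 nm

Ray reflecting at the top interface goes from n = 1.05 toward n = 1.2: a half-wave phase shift.
Bottom surface (1.2 → 1.97): reflection off a higher-index medium gives a half-wave phase shift.
Net: no relative phase inversion (both shifts match).
So the condition for destructive reflection is 2 n t = (m + ½) λ.
λ = 2 n t / (m + ½). The fifth-longest wavelength is m = 4: λ = 2 × 1.2 × 958 / 4.50 = 511 nm.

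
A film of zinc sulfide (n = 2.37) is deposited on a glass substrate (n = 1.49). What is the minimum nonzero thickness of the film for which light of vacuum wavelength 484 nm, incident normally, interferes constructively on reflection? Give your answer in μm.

Top surface (1.0 → 2.37): reflection off a higher-index medium gives a half-wave phase shift.
Ray reflecting at the bottom interface goes from n = 2.37 toward n = 1.49: no phase shift.
The two reflections differ by half a wavelength.
For strong reflection here: 2 n t = (m + ½) λ.
Minimum at m = 0: t = λ / (4 n) = 484 / (4 × 2.37) = 51.1 nm.

0.0511 μm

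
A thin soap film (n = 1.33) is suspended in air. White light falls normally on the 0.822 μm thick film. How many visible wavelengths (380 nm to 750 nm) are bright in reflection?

Top surface (1.0 → 1.33): reflection off a higher-index medium gives a half-wave phase shift.
Ray reflecting at the bottom interface goes from n = 1.33 toward n = 1.0: no phase shift.
The two reflections differ by half a wavelength.
With one net inversion, constructive interference in reflection requires 2 n t = (m + ½) λ.
λ = 2 n t / (m + ½) = 2187 / (m + ½) nm.
m=2: 875 nm (IR); m=3: 625 nm (visible); m=4: 486 nm (visible); m=5: 398 nm (visible); m=6: 336 nm (UV).

3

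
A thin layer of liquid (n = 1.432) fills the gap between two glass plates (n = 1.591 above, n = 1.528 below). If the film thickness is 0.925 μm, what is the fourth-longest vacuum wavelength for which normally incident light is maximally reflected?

Ray reflecting at the top interface goes from n = 1.591 toward n = 1.432: no phase shift.
Bottom surface (1.432 → 1.528): reflection off a higher-index medium gives a half-wave phase shift.
Exactly one π shift → a net half-wave offset.
With one net inversion, constructive interference in reflection requires 2 n t = (m + ½) λ.
λ = 2 n t / (m + ½). The fourth-longest wavelength is m = 3: λ = 2 × 1.432 × 925 / 3.50 = 757 nm.

757 nm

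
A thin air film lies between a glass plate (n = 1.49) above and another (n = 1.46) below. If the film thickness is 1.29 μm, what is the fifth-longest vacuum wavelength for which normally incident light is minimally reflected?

516 nm

Top surface (1.49 → 1.0): reflection off a lower-index medium gives no phase shift.
Ray reflecting at the bottom interface goes from n = 1.0 toward n = 1.46: a half-wave phase shift.
Net: one phase inversion between the two reflected rays.
So the condition for destructive reflection is 2 n t = m λ.
λ = 2 n t / m. The fifth-longest wavelength is m = 5: λ = 2 × 1.0 × 1290 / 5.00 = 516 nm.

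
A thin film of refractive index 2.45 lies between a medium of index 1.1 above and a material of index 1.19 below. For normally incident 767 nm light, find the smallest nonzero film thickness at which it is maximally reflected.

78.3 nm

Ray reflecting at the top interface goes from n = 1.1 toward n = 2.45: a half-wave phase shift.
Bottom surface (2.45 → 1.19): reflection off a lower-index medium gives no phase shift.
Net: one phase inversion between the two reflected rays.
So the condition for constructive reflection is 2 n t = (m + ½) λ.
Minimum at m = 0: t = λ / (4 n) = 767 / (4 × 2.45) = 78.3 nm.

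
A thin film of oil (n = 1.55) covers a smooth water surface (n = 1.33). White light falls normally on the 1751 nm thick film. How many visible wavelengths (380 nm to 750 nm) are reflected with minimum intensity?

7

At the upper boundary (n = 1.0 to n = 1.55) the reflected ray undergoes a half-wave phase shift.
Ray reflecting at the bottom interface goes from n = 1.55 toward n = 1.33: no phase shift.
The two reflections differ by half a wavelength.
So the condition for destructive reflection is 2 n t = m λ.
λ = 2 n t / m = 5428 / m nm.
m=7: 775 nm (IR); m=8: 679 nm (visible); m=9: 603 nm (visible); m=10: 543 nm (visible); m=11: 493 nm (visible); m=12: 452 nm (visible); m=13: 418 nm (visible); m=14: 388 nm (visible); m=15: 362 nm (UV).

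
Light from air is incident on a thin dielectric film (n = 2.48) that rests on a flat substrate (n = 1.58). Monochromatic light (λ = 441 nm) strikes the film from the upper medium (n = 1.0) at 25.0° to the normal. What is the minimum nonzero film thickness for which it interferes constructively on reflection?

45.1 nm

At the upper boundary (n = 1.0 to n = 2.48) the reflected ray undergoes a half-wave phase shift.
At the lower boundary (n = 2.48 to n = 1.58) the reflected ray undergoes no phase shift.
Exactly one π shift → a net half-wave offset.
So the condition for constructive reflection is 2 n t cos θ_r = (m + ½) λ.
Snell's law: 1.0 sin 25.0° = 2.48 sin θ_r → sin θ_r = 0.170, cos θ_r = 0.985.
Minimum at m = 0: t = λ / (4 n cos θ_r) = 441 / (4 × 2.48 × 0.985) = 45.1 nm.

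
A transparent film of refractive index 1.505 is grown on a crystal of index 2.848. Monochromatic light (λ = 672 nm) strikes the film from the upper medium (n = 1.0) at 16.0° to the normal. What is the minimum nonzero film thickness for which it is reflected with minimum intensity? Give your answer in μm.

At the upper boundary (n = 1.0 to n = 1.505) the reflected ray undergoes a half-wave phase shift.
At the lower boundary (n = 1.505 to n = 2.848) the reflected ray undergoes a half-wave phase shift.
Net: no relative phase inversion (both shifts match).
For weak reflection here: 2 n t cos θ_r = (m + ½) λ.
Snell's law: 1.0 sin 16.0° = 1.505 sin θ_r → sin θ_r = 0.183, cos θ_r = 0.983.
Minimum at m = 0: t = λ / (4 n cos θ_r) = 672 / (4 × 1.505 × 0.983) = 114 nm.

0.114 μm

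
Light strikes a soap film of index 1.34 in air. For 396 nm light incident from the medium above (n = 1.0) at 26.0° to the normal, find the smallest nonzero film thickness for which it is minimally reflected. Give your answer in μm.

Top surface (1.0 → 1.34): reflection off a higher-index medium gives a half-wave phase shift.
Bottom surface (1.34 → 1.0): reflection off a lower-index medium gives no phase shift.
Exactly one π shift → a net half-wave offset.
With one net inversion, destructive interference in reflection requires 2 n t cos θ_r = m λ.
Snell's law: 1.0 sin 26.0° = 1.34 sin θ_r → sin θ_r = 0.327, cos θ_r = 0.945.
Minimum nonzero at m = 1: t = λ / (2 n cos θ_r) = 396 / (2 × 1.34 × 0.945) = 156 nm.

0.156 μm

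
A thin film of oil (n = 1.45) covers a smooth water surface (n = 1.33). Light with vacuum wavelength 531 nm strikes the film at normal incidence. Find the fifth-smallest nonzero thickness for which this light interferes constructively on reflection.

At the upper boundary (n = 1.0 to n = 1.45) the reflected ray undergoes a half-wave phase shift.
At the lower boundary (n = 1.45 to n = 1.33) the reflected ray undergoes no phase shift.
Net: one phase inversion between the two reflected rays.
So the condition for constructive reflection is 2 n t = (m + ½) λ.
The fifth-smallest nonzero thickness corresponds to m = 4: t = (m + ½) λ / (2 n) = 4.50 × 531 / (2 × 1.45) = 824 nm.

824 nm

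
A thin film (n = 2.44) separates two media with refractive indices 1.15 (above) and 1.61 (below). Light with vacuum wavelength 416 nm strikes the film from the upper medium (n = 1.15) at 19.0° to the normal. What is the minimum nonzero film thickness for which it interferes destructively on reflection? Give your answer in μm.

0.0863 μm

At the upper boundary (n = 1.15 to n = 2.44) the reflected ray undergoes a half-wave phase shift.
At the lower boundary (n = 2.44 to n = 1.61) the reflected ray undergoes no phase shift.
Exactly one π shift → a net half-wave offset.
With one net inversion, destructive interference in reflection requires 2 n t cos θ_r = m λ.
Snell's law: 1.15 sin 19.0° = 2.44 sin θ_r → sin θ_r = 0.153, cos θ_r = 0.988.
Minimum nonzero at m = 1: t = λ / (2 n cos θ_r) = 416 / (2 × 2.44 × 0.988) = 86.3 nm.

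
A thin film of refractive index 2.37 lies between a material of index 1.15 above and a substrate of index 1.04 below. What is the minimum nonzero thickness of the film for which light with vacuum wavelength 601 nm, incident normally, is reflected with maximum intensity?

At the upper boundary (n = 1.15 to n = 2.37) the reflected ray undergoes a half-wave phase shift.
At the lower boundary (n = 2.37 to n = 1.04) the reflected ray undergoes no phase shift.
Exactly one π shift → a net half-wave offset.
With one net inversion, constructive interference in reflection requires 2 n t = (m + ½) λ.
Minimum at m = 0: t = λ / (4 n) = 601 / (4 × 2.37) = 63.4 nm.

63.4 nm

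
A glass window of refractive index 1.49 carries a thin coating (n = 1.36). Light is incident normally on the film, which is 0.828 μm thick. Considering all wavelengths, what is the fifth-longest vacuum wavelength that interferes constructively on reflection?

450 nm

Ray reflecting at the top interface goes from n = 1.0 toward n = 1.36: a half-wave phase shift.
Ray reflecting at the bottom interface goes from n = 1.36 toward n = 1.49: a half-wave phase shift.
Net: no relative phase inversion (both shifts match).
With no net inversion, constructive interference in reflection requires 2 n t = m λ.
λ = 2 n t / m. The fifth-longest wavelength is m = 5: λ = 2 × 1.36 × 828 / 5.00 = 450 nm.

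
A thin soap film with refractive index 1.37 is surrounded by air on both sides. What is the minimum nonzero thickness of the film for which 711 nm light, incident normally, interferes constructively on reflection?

At the upper boundary (n = 1.0 to n = 1.37) the reflected ray undergoes a half-wave phase shift.
Ray reflecting at the bottom interface goes from n = 1.37 toward n = 1.0: no phase shift.
Exactly one π shift → a net half-wave offset.
So the condition for constructive reflection is 2 n t = (m + ½) λ.
Minimum at m = 0: t = λ / (4 n) = 711 / (4 × 1.37) = 130 nm.

130 nm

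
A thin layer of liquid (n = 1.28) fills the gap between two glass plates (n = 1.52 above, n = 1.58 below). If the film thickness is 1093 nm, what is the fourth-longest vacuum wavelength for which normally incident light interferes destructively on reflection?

700 nm

At the upper boundary (n = 1.52 to n = 1.28) the reflected ray undergoes no phase shift.
Bottom surface (1.28 → 1.58): reflection off a higher-index medium gives a half-wave phase shift.
Exactly one π shift → a net half-wave offset.
For dark reflection here: 2 n t = m λ.
λ = 2 n t / m. The fourth-longest wavelength is m = 4: λ = 2 × 1.28 × 1093 / 4.00 = 700 nm.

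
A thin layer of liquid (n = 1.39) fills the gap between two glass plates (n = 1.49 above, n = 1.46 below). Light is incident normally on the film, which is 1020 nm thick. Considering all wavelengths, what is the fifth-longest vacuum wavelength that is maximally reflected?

Top surface (1.49 → 1.39): reflection off a lower-index medium gives no phase shift.
Ray reflecting at the bottom interface goes from n = 1.39 toward n = 1.46: a half-wave phase shift.
Net: one phase inversion between the two reflected rays.
For maximum reflection here: 2 n t = (m + ½) λ.
λ = 2 n t / (m + ½). The fifth-longest wavelength is m = 4: λ = 2 × 1.39 × 1020 / 4.50 = 630 nm.

630 nm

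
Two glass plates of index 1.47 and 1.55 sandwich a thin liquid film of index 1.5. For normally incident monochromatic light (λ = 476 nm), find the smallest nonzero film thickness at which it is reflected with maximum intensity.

159 nm

Ray reflecting at the top interface goes from n = 1.47 toward n = 1.5: a half-wave phase shift.
At the lower boundary (n = 1.5 to n = 1.55) the reflected ray undergoes a half-wave phase shift.
The two reflections carry the same phase change, so no net offset.
With no net inversion, constructive interference in reflection requires 2 n t = m λ.
Minimum nonzero at m = 1: t = λ / (2 n) = 476 / (2 × 1.5) = 159 nm.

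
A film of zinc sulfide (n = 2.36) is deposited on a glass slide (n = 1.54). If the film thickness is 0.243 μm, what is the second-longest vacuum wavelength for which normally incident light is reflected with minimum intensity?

At the upper boundary (n = 1.0 to n = 2.36) the reflected ray undergoes a half-wave phase shift.
At the lower boundary (n = 2.36 to n = 1.54) the reflected ray undergoes no phase shift.
Exactly one π shift → a net half-wave offset.
For dark reflection here: 2 n t = m λ.
λ = 2 n t / m. The second-longest wavelength is m = 2: λ = 2 × 2.36 × 243 / 2.00 = 573 nm.

573 nm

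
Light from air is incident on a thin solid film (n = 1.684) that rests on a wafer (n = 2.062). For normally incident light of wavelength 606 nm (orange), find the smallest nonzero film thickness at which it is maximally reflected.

180 nm

Top surface (1.0 → 1.684): reflection off a higher-index medium gives a half-wave phase shift.
At the lower boundary (n = 1.684 to n = 2.062) the reflected ray undergoes a half-wave phase shift.
The two reflections carry the same phase change, so no net offset.
For strong reflection here: 2 n t = m λ.
Minimum nonzero at m = 1: t = λ / (2 n) = 606 / (2 × 1.684) = 180 nm.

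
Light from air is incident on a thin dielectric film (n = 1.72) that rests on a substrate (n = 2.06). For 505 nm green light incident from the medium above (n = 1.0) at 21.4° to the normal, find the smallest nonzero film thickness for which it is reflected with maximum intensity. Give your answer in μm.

0.150 μm

Top surface (1.0 → 1.72): reflection off a higher-index medium gives a half-wave phase shift.
Bottom surface (1.72 → 2.06): reflection off a higher-index medium gives a half-wave phase shift.
The two reflections carry the same phase change, so no net offset.
With no net inversion, constructive interference in reflection requires 2 n t cos θ_r = m λ.
Snell's law: 1.0 sin 21.4° = 1.72 sin θ_r → sin θ_r = 0.212, cos θ_r = 0.977.
Minimum nonzero at m = 1: t = λ / (2 n cos θ_r) = 505 / (2 × 1.72 × 0.977) = 150 nm.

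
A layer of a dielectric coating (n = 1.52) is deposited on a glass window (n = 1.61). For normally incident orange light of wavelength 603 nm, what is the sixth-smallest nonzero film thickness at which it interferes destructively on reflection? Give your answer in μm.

Ray reflecting at the top interface goes from n = 1.0 toward n = 1.52: a half-wave phase shift.
Bottom surface (1.52 → 1.61): reflection off a higher-index medium gives a half-wave phase shift.
The two reflections carry the same phase change, so no net offset.
With no net inversion, destructive interference in reflection requires 2 n t = (m + ½) λ.
The sixth-smallest nonzero thickness corresponds to m = 5: t = (m + ½) λ / (2 n) = 5.50 × 603 / (2 × 1.52) = 1091 nm.

1.09 μm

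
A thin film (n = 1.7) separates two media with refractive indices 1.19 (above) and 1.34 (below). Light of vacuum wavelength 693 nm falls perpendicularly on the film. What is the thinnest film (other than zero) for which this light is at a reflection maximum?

At the upper boundary (n = 1.19 to n = 1.7) the reflected ray undergoes a half-wave phase shift.
Bottom surface (1.7 → 1.34): reflection off a lower-index medium gives no phase shift.
Net: one phase inversion between the two reflected rays.
So the condition for constructive reflection is 2 n t = (m + ½) λ.
Minimum at m = 0: t = λ / (4 n) = 693 / (4 × 1.7) = 102 nm.

102 nm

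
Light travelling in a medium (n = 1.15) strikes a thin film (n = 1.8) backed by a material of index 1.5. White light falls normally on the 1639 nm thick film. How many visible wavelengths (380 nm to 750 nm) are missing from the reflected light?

Top surface (1.15 → 1.8): reflection off a higher-index medium gives a half-wave phase shift.
Bottom surface (1.8 → 1.5): reflection off a lower-index medium gives no phase shift.
Exactly one π shift → a net half-wave offset.
So the condition for destructive reflection is 2 n t = m λ.
λ = 2 n t / m = 5900 / m nm.
m=7: 843 nm (IR); m=8: 738 nm (visible); m=9: 656 nm (visible); m=10: 590 nm (visible); m=11: 536 nm (visible); m=12: 492 nm (visible); m=13: 454 nm (visible); m=14: 421 nm (visible); m=15: 393 nm (visible); m=16: 369 nm (UV).

8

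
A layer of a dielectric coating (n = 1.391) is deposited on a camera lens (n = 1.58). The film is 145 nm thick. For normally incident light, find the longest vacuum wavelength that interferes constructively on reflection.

Top surface (1.0 → 1.391): reflection off a higher-index medium gives a half-wave phase shift.
Ray reflecting at the bottom interface goes from n = 1.391 toward n = 1.58: a half-wave phase shift.
The two reflections carry the same phase change, so no net offset.
For bright reflection here: 2 n t = m λ.
λ = 2 n t / m. The longest wavelength is m = 1: λ = 2 × 1.391 × 145 / 1.00 = 403 nm.

403 nm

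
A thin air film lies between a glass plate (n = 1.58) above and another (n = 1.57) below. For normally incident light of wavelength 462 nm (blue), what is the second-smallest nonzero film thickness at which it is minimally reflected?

462 nm

At the upper boundary (n = 1.58 to n = 1.0) the reflected ray undergoes no phase shift.
Bottom surface (1.0 → 1.57): reflection off a higher-index medium gives a half-wave phase shift.
Exactly one π shift → a net half-wave offset.
For weak reflection here: 2 n t = m λ.
The second-smallest nonzero thickness corresponds to m = 2: t = m λ / (2 n) = 2.00 × 462 / (2 × 1.0) = 462 nm.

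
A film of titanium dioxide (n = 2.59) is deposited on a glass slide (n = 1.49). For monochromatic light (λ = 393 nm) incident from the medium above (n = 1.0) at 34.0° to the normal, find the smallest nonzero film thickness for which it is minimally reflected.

Ray reflecting at the top interface goes from n = 1.0 toward n = 2.59: a half-wave phase shift.
At the lower boundary (n = 2.59 to n = 1.49) the reflected ray undergoes no phase shift.
Exactly one π shift → a net half-wave offset.
With one net inversion, destructive interference in reflection requires 2 n t cos θ_r = m λ.
Snell's law: 1.0 sin 34.0° = 2.59 sin θ_r → sin θ_r = 0.216, cos θ_r = 0.976.
Minimum nonzero at m = 1: t = λ / (2 n cos θ_r) = 393 / (2 × 2.59 × 0.976) = 77.7 nm.

77.7 nm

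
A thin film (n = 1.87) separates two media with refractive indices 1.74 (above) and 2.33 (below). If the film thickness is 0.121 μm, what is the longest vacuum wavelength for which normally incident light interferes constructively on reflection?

453 nm

Top surface (1.74 → 1.87): reflection off a higher-index medium gives a half-wave phase shift.
Ray reflecting at the bottom interface goes from n = 1.87 toward n = 2.33: a half-wave phase shift.
The two reflections carry the same phase change, so no net offset.
So the condition for constructive reflection is 2 n t = m λ.
λ = 2 n t / m. The longest wavelength is m = 1: λ = 2 × 1.87 × 121 / 1.00 = 453 nm.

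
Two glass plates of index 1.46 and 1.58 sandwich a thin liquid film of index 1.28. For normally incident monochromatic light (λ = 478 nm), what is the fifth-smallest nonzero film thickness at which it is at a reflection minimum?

934 nm

Ray reflecting at the top interface goes from n = 1.46 toward n = 1.28: no phase shift.
Bottom surface (1.28 → 1.58): reflection off a higher-index medium gives a half-wave phase shift.
Net: one phase inversion between the two reflected rays.
So the condition for destructive reflection is 2 n t = m λ.
The fifth-smallest nonzero thickness corresponds to m = 5: t = m λ / (2 n) = 5.00 × 478 / (2 × 1.28) = 934 nm.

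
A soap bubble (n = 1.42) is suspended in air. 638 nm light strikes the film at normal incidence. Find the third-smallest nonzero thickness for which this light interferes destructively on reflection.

674 nm

Top surface (1.0 → 1.42): reflection off a higher-index medium gives a half-wave phase shift.
Ray reflecting at the bottom interface goes from n = 1.42 toward n = 1.0: no phase shift.
Exactly one π shift → a net half-wave offset.
With one net inversion, destructive interference in reflection requires 2 n t = m λ.
The third-smallest nonzero thickness corresponds to m = 3: t = m λ / (2 n) = 3.00 × 638 / (2 × 1.42) = 674 nm.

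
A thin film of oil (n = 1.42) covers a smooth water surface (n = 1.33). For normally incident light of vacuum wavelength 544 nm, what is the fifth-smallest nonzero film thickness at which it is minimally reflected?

At the upper boundary (n = 1.0 to n = 1.42) the reflected ray undergoes a half-wave phase shift.
Ray reflecting at the bottom interface goes from n = 1.42 toward n = 1.33: no phase shift.
Exactly one π shift → a net half-wave offset.
So the condition for destructive reflection is 2 n t = m λ.
The fifth-smallest nonzero thickness corresponds to m = 5: t = m λ / (2 n) = 5.00 × 544 / (2 × 1.42) = 958 nm.

958 nm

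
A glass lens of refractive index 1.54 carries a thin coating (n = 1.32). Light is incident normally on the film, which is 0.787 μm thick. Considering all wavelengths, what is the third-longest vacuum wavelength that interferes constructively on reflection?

693 nm

Ray reflecting at the top interface goes from n = 1.0 toward n = 1.32: a half-wave phase shift.
Bottom surface (1.32 → 1.54): reflection off a higher-index medium gives a half-wave phase shift.
Net: no relative phase inversion (both shifts match).
So the condition for constructive reflection is 2 n t = m λ.
λ = 2 n t / m. The third-longest wavelength is m = 3: λ = 2 × 1.32 × 787 / 3.00 = 693 nm.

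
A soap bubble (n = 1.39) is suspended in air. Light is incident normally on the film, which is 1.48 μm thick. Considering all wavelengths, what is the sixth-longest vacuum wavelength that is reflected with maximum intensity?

At the upper boundary (n = 1.0 to n = 1.39) the reflected ray undergoes a half-wave phase shift.
Ray reflecting at the bottom interface goes from n = 1.39 toward n = 1.0: no phase shift.
Net: one phase inversion between the two reflected rays.
So the condition for constructive reflection is 2 n t = (m + ½) λ.
λ = 2 n t / (m + ½). The sixth-longest wavelength is m = 5: λ = 2 × 1.39 × 1480 / 5.50 = 748 nm.

748 nm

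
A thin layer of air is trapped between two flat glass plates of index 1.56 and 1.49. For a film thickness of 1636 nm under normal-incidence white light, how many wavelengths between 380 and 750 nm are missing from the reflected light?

4

At the upper boundary (n = 1.56 to n = 1.0) the reflected ray undergoes no phase shift.
Ray reflecting at the bottom interface goes from n = 1.0 toward n = 1.49: a half-wave phase shift.
The two reflections differ by half a wavelength.
So the condition for destructive reflection is 2 n t = m λ.
λ = 2 n t / m = 3272 / m nm.
m=4: 818 nm (IR); m=5: 654 nm (visible); m=6: 545 nm (visible); m=7: 467 nm (visible); m=8: 409 nm (visible); m=9: 364 nm (UV).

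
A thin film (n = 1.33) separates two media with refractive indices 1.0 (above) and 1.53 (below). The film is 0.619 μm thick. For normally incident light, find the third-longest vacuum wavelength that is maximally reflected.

549 nm

Top surface (1.0 → 1.33): reflection off a higher-index medium gives a half-wave phase shift.
Ray reflecting at the bottom interface goes from n = 1.33 toward n = 1.53: a half-wave phase shift.
The two reflections carry the same phase change, so no net offset.
For strong reflection here: 2 n t = m λ.
λ = 2 n t / m. The third-longest wavelength is m = 3: λ = 2 × 1.33 × 619 / 3.00 = 549 nm.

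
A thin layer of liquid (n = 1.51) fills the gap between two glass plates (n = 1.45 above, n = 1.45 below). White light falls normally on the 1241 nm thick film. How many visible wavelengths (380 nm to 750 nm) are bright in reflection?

5

At the upper boundary (n = 1.45 to n = 1.51) the reflected ray undergoes a half-wave phase shift.
Bottom surface (1.51 → 1.45): reflection off a lower-index medium gives no phase shift.
Exactly one π shift → a net half-wave offset.
With one net inversion, constructive interference in reflection requires 2 n t = (m + ½) λ.
λ = 2 n t / (m + ½) = 3748 / (m + ½) nm.
m=4: 833 nm (IR); m=5: 681 nm (visible); m=6: 577 nm (visible); m=7: 500 nm (visible); m=8: 441 nm (visible); m=9: 395 nm (visible); m=10: 357 nm (UV).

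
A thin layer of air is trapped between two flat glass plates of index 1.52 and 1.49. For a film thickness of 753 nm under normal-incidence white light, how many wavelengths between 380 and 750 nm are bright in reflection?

2

At the upper boundary (n = 1.52 to n = 1.0) the reflected ray undergoes no phase shift.
Ray reflecting at the bottom interface goes from n = 1.0 toward n = 1.49: a half-wave phase shift.
Net: one phase inversion between the two reflected rays.
For strong reflection here: 2 n t = (m + ½) λ.
λ = 2 n t / (m + ½) = 1506 / (m + ½) nm.
m=1: 1004 nm (IR); m=2: 602 nm (visible); m=3: 430 nm (visible); m=4: 335 nm (UV).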